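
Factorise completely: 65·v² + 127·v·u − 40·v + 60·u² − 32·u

Group: 13·v·(5·v + 4·u) + (15·u − 8)·(5·v + 4·u); both groups contain (5·v + 4·u).

(13·v + 15·u − 8)·(5·v + 4·u)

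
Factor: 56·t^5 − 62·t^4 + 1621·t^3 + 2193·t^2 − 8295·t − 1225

(2·t + 5)·(4·t − 7)·(7·t + 1)·(t^2 − 2·t + 35)

Testing divisors of the constant over divisors of the leading coefficient, t = −1/7 is a root, so (7·t + 1) divides it; the quotient is 8·t^4 − 10·t^3 + 233·t^2 + 280·t − 1225.
Then t = 7/4 is a root, so (4·t − 7) divides it; the quotient is 2·t^3 + t^2 + 60·t + 175.
Next, t = −5/2 is a root, giving the factor (2·t + 5) and quotient t^2 − 2·t + 35.
The quadratic t^2 − 2·t + 35 has discriminant −136 < 0 and is irreducible over ℤ.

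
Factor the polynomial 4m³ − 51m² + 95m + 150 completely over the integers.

Among the possible rational roots, m = 10 is a root, giving the factor (m − 10) and quotient 4m² − 11m − 15.
The remaining quadratic factors as (4m − 15)(m + 1).

(4m − 15)(m + 1)(m − 10)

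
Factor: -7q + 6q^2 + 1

Need a pair with product 6·1 = 6 and sum -7: that's -1 and -6.
Split the middle term: 6q^2 - q - 6q + 1 = q(6q - 1) - (6q - 1).

(6q - 1)(q - 1)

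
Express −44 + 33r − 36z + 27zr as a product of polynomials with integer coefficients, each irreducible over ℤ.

Group as (27zr − 36z) + (33r − 44) = 9z(3r − 4) + 11(3r − 4).
Both groups share the factor (3r − 4).

(3r − 4)(9z + 11)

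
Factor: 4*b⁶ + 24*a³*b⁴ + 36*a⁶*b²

Factor out 4*b² first: what remains is 9*a⁶ + 6*a³*b² + b⁴.
Recognize a perfect-square trinomial with the parts b² and 3*a³.

4*b²*(3*a³ + b²)²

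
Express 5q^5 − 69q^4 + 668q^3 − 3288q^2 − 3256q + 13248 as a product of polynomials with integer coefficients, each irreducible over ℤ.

(5q − 9)(q + 2)(q − 8)(q^2 − 6q + 92)

Trying the rational-root candidates, q = 9/5 is a root, so (5q − 9) divides it; the quotient is q^4 − 12q^3 + 112q^2 − 456q − 1472.
Then q = 8 is a root, so (q − 8) is a factor; dividing leaves q^3 − 4q^2 + 80q + 184.
Next, q = −2 is a root, so (q + 2) divides it; the quotient is q^2 − 6q + 92.
The quadratic q^2 − 6q + 92 has discriminant −332 < 0 and is irreducible over ℤ.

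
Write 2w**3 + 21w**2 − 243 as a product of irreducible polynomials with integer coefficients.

(2w + 9)(w + 9)(w − 3)

Trying the rational-root candidates, w = −9 is a root, so (w + 9) is a factor; dividing leaves 2w**2 + 3w − 27.
The remaining quadratic factors as (2w + 9)(w − 3).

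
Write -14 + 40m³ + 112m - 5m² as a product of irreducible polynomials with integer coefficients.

(8m - 1)(5m² + 14)

Group as (40m³ + 112m) + (-5m² - 14) = 8m(5m² + 14) - (5m² + 14).
Both groups share the factor (5m² + 14).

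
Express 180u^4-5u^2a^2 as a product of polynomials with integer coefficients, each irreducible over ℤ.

5u^2(6u-a)(6u+a)

Every term has a factor of 5u^2. Then 36u^2-a^2 = (6u)² − (a)².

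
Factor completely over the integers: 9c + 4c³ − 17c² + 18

(4c + 3)(c − 2)(c − 3)

Among the possible rational roots, c = 3 is a root, so (c − 3) is a factor; dividing leaves 4c² − 5c − 6.
The remaining quadratic factors as (4c + 3)(c − 2).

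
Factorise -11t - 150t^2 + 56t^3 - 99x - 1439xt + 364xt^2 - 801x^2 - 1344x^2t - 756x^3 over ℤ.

-(12x - 4t + 11)(7x + 14t + 1)(9x + t)

Group: 12x(-63x^2 - 133xt - 9x - 14t^2 - t) + (-4t + 11)(-63x^2 - 133xt - 9x - 14t^2 - t); both groups contain (-63x^2 - 133xt - 9x - 14t^2 - t), so (12x - 4t + 11) is a factor with cofactor -63x^2 - 133xt - 9x - 14t^2 - t.
The cofactor groups again: -63x^2 - 133xt - 9x - 14t^2 - t = -7x(9x + t) + (-14t - 1)(9x + t); both groups contain (9x + t), giving -(7x + 14t + 1)(9x + t).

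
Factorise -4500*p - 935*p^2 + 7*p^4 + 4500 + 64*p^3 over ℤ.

Among the possible rational roots, p = -5 is a root, so (p + 5) is a factor; dividing leaves 7*p^3 + 29*p^2 - 1080*p + 900.
Next, p = 10 is a root, so (p - 10) is a factor; dividing leaves 7*p^2 + 99*p - 90.
The remaining quadratic factors as (7*p - 6)(p + 15).

(7*p - 6)*(p + 15)*(p + 5)*(p - 10)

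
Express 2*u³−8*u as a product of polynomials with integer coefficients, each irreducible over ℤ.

2*u*(u+2)*(u−2)

Factor out 2*u, leaving u²−4, which is a difference of two squares.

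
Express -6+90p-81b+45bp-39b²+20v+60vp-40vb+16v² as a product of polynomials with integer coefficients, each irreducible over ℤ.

Group: 4v(4v-13b+15p-1) + (3b+6)(4v-13b+15p-1); both groups contain (4v-13b+15p-1).

(4v-13b+15p-1)(4v+3b+6)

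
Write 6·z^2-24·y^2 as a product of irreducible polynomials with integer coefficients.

Every term has a factor of 6. Then z^2-4·y^2 = (z)² − (2·y)².

6·(z-2·y)·(z+2·y)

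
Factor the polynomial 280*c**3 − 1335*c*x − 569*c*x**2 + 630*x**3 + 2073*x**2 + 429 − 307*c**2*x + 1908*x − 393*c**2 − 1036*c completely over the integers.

Group: 5*c*(56*c**2 + 17*c*x + 67*c − 90*x**2 − 129*x − 33) + (−7*x − 13)*(56*c**2 + 17*c*x + 67*c − 90*x**2 − 129*x − 33); both groups contain (56*c**2 + 17*c*x + 67*c − 90*x**2 − 129*x − 33), so (5*c − 7*x − 13) is a factor with cofactor 56*c**2 + 17*c*x + 67*c − 90*x**2 − 129*x − 33.
The cofactor groups again: 56*c**2 + 17*c*x + 67*c − 90*x**2 − 129*x − 33 = 7*c*(8*c − 9*x − 3) + (10*x + 11)*(8*c − 9*x − 3); both groups contain (8*c − 9*x − 3), giving (7*c + 10*x + 11)*(8*c − 9*x − 3).

(5*c − 7*x − 13)*(7*c + 10*x + 11)*(8*c − 9*x − 3)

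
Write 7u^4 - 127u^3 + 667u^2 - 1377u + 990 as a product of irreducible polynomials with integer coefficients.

(7u - 15)(u - 11)(u - 2)(u - 3)

By the rational root theorem, u = 11 is a root, so (u - 11) is a factor; dividing leaves 7u^3 - 50u^2 + 117u - 90.
Continuing, u = 15/7 is a root, so (7u - 15) divides it; the quotient is u^2 - 5u + 6.
The remaining quadratic factors as (u - 3)(u - 2).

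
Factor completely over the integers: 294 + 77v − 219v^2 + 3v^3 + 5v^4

(5v − 7)(v + 1)(v + 7)(v − 6)

Testing divisors of the constant over divisors of the leading coefficient, v = −7 is a root, so (v + 7) is a factor; dividing leaves 5v^3 − 32v^2 + 5v + 42.
Continuing, v = −1 is a root, so (v + 1) divides it; the quotient is 5v^2 − 37v + 42.
The remaining quadratic factors as (v − 6)(5v − 7).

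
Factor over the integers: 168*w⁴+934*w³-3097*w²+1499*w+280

By the rational root theorem, w = 5/6 is a root, so (6*w-5) is a factor; dividing leaves 28*w³+179*w²-367*w-56.
Continuing, w = -8 is a root, giving the factor (w+8) and quotient 28*w²-45*w-7.
The remaining quadratic factors as (7*w+1)(4*w-7).

(4*w-7)*(6*w-5)*(7*w+1)*(w+8)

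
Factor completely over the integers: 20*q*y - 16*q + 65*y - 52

Group as (20*q*y - 16*q) + (65*y - 52) = 4*q*(5*y - 4) + 13*(5*y - 4).
Both groups share the factor (5*y - 4).

(4*q + 13)*(5*y - 4)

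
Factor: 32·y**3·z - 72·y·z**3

8·y·z·(2·y + 3·z)·(2·y - 3·z)

Every term has a factor of 8·y·z. Then 4·y**2 - 9·z**2 = (2·y)² − (3·z)².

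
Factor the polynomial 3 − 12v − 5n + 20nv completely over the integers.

Group as (20nv − 5n) + (−12v + 3) = 5n(4v − 1) − 3(4v − 1).
Both groups share the factor (4v − 1).

(4v − 1)(5n − 3)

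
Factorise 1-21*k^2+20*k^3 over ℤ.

(4*k-1)*(5*k+1)*(k-1)

Among the possible rational roots, k = 1/4 is a root, so (4*k-1) divides it; the quotient is 5*k^2-4*k-1.
The remaining quadratic factors as (k-1)(5*k+1).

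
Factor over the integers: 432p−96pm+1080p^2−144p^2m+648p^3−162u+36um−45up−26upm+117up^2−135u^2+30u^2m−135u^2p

Group: 3u(−45up+10um−45u−81p^2+18pm−135p+12m−54) − 8p(−45up+10um−45u−81p^2+18pm−135p+12m−54); both groups contain (−45up+10um−45u−81p^2+18pm−135p+12m−54), so (3u−8p) is a factor with cofactor −45up+10um−45u−81p^2+18pm−135p+12m−54.
The cofactor groups again: −45up+10um−45u−81p^2+18pm−135p+12m−54 = −5u(9p−2m+9) + (−9p−6)(9p−2m+9); both groups contain (9p−2m+9), giving −(5u+9p+6)(9p−2m+9).

−(9p−2m+9)(3u−8p)(5u+9p+6)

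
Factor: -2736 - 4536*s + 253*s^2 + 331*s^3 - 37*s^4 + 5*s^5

Testing divisors of the constant over divisors of the leading coefficient, s = -3 is a root, so (s + 3) divides it; the quotient is 5*s^4 - 52*s^3 + 487*s^2 - 1208*s - 912.
Then s = 4 is a root, so (s - 4) divides it; the quotient is 5*s^3 - 32*s^2 + 359*s + 228.
Continuing, s = -3/5 is a root, so (5*s + 3) divides it; the quotient is s^2 - 7*s + 76.
The quadratic s^2 - 7*s + 76 has discriminant -255 < 0 and is irreducible over ℤ.

(5*s + 3)*(s + 3)*(s - 4)*(s^2 - 7*s + 76)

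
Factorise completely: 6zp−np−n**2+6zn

(6z−n)(n+p)

Group: n(6z−n) + p(6z−n); both groups contain (6z−n).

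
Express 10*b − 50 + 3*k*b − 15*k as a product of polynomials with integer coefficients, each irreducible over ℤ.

(3*k + 10)*(b − 5)

Group as (3*k*b − 15*k) + (10*b − 50) = 3*k*(b − 5) + 10*(b − 5).
Both groups share the factor (b − 5).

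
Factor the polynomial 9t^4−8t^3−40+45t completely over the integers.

Group as (9t^4+45t) + (−8t^3−40) = 9t(t^3+5) − 8(t^3+5).
Both groups share the factor (t^3+5).

(9t−8)(t^3+5)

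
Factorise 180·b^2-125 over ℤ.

5·(6·b+5)·(6·b-5)

Pull out the common factor 5; 36·b^2-25 is a difference of squares.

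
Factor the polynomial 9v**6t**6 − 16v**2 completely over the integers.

v**2(3v**2t**3 + 4)(3v**2t**3 − 4)

Pull out the common factor v**2, leaving 9v**4t**6 − 16.
Recognize a difference of squares with the parts 3v**2t**3 and 4.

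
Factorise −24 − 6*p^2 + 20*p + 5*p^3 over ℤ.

Group as (5*p^3 + 20*p) + (−6*p^2 − 24) = 5*p*(p^2 + 4) − 6*(p^2 + 4).
Both groups share the factor (p^2 + 4).

(5*p − 6)*(p^2 + 4)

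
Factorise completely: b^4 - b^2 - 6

(b^2 + 2)(b^2 - 3)

Substitute u = b^2 to get a quadratic in u, then factor.
b^2 - 3 is irreducible over ℤ (3 is not a perfect square).
b^2 + 2 is irreducible over ℤ (always positive, so no real roots).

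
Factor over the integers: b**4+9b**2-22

(b**2+11)(b**2-2)

Substitute u = b**2 to get a quadratic in u, then factor.
b**2+11 is irreducible over ℤ (always positive, so no real roots).
b**2-2 is irreducible over ℤ (2 is not a perfect square).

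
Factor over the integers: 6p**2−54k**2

Factor out 6, leaving p**2−9k**2, which is a difference of two squares.

6(p−3k)(p+3k)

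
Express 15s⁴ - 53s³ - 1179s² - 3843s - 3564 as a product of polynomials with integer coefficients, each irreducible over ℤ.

(3s + 11)(5s + 9)(s + 3)(s - 12)

By the rational root theorem, s = -11/3 is a root, so (3s + 11) divides it; the quotient is 5s³ - 36s² - 261s - 324.
Next, s = -9/5 is a root, so (5s + 9) divides it; the quotient is s² - 9s - 36.
The remaining quadratic factors as (s + 3)(s - 12).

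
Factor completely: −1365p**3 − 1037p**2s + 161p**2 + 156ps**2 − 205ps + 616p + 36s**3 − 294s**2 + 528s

−(13p − 3s + 8)(15p + 2s − 11)(7p + 6s)

Group: 7p(−195p**2 + 19ps + 23p + 6s**2 − 49s + 88) + 6s(−195p**2 + 19ps + 23p + 6s**2 − 49s + 88); both groups contain (−195p**2 + 19ps + 23p + 6s**2 − 49s + 88), so (7p + 6s) is a factor with cofactor −195p**2 + 19ps + 23p + 6s**2 − 49s + 88.
The cofactor groups again: −195p**2 + 19ps + 23p + 6s**2 − 49s + 88 = −13p(15p + 2s − 11) + (3s − 8)(15p + 2s − 11); both groups contain (15p + 2s − 11), giving −(13p − 3s + 8)(15p + 2s − 11).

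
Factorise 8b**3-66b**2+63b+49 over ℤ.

Trying the rational-root candidates, b = -1/2 is a root, so (2b+1) divides it; the quotient is 4b**2-35b+49.
The remaining quadratic factors as (b-7)(4b-7).

(2b+1)(4b-7)(b-7)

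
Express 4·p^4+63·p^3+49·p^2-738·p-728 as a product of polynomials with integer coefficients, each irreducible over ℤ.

(4·p-13)·(p+1)·(p+14)·(p+4)

By the rational root theorem, p = -1 is a root, so (p+1) is a factor; dividing leaves 4·p^3+59·p^2-10·p-728.
Next, p = 13/4 is a root, so (4·p-13) is a factor; dividing leaves p^2+18·p+56.
The remaining quadratic factors as (p+14)(p+4).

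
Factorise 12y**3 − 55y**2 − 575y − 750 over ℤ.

Among the possible rational roots, y = −5/3 is a root, so (3y + 5) divides it; the quotient is 4y**2 − 25y − 150.
The remaining quadratic factors as (4y + 15)(y − 10).

(3y + 5)(4y + 15)(y − 10)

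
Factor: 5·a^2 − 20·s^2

Every term has a factor of 5. Then a^2 − 4·s^2 = (a)² − (2·s)².

5·(a + 2·s)·(a − 2·s)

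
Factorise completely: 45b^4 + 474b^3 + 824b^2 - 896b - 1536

(3b + 8)(3b - 4)(5b + 6)(b + 8)

By the rational root theorem, b = -8/3 is a root, so (3b + 8) is a factor; dividing leaves 15b^3 + 118b^2 - 40b - 192.
Then b = 4/3 is a root, giving the factor (3b - 4) and quotient 5b^2 + 46b + 48.
The remaining quadratic factors as (b + 8)(5b + 6).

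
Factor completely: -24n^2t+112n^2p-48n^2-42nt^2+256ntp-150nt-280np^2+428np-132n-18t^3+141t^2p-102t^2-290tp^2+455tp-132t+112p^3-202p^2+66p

-(3t-14p+6)(2n+2t-p)(4n+3t-8p+11)

Group: 2n(-12nt+56np-24n-9t^2+66tp-51t-112p^2+202p-66) + (2t-p)(-12nt+56np-24n-9t^2+66tp-51t-112p^2+202p-66); both groups contain (-12nt+56np-24n-9t^2+66tp-51t-112p^2+202p-66), so (2n+2t-p) is a factor with cofactor -12nt+56np-24n-9t^2+66tp-51t-112p^2+202p-66.
The cofactor groups again: -12nt+56np-24n-9t^2+66tp-51t-112p^2+202p-66 = -4n(3t-14p+6) + (-3t+8p-11)(3t-14p+6); both groups contain (3t-14p+6), giving -(4n+3t-8p+11)(3t-14p+6).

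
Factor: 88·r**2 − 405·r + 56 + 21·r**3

By the rational root theorem, r = −7 is a root, giving the factor (r + 7) and quotient 21·r**2 − 59·r + 8.
The remaining quadratic factors as (7·r − 1)(3·r − 8).

(3·r − 8)·(7·r − 1)·(r + 7)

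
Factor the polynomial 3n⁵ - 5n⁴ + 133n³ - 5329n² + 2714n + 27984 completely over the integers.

(3n - 8)(n + 2)(n - 11)(n² + 10n + 159)

Testing divisors of the constant over divisors of the leading coefficient, n = 8/3 is a root, giving the factor (3n - 8) and quotient n⁴ + n³ + 47n² - 1651n - 3498.
Continuing, n = -2 is a root, so (n + 2) divides it; the quotient is n³ - n² + 49n - 1749.
Continuing, n = 11 is a root, so (n - 11) divides it; the quotient is n² + 10n + 159.
The quadratic n² + 10n + 159 has discriminant -536 < 0 and is irreducible over ℤ.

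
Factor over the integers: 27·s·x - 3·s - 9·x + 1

(3·s - 1)·(9·x - 1)

Group as (27·s·x - 3·s) + (-9·x + 1) = 3·s·(9·x - 1) - (9·x - 1).
Both groups share the factor (9·x - 1).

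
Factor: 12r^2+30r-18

Pull out the common factor 6, then factor the remaining trinomial.

6(2r-1)(r+3)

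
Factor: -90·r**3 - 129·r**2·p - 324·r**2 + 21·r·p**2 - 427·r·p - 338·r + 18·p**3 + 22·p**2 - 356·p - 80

Group: 6·r·(-15·r**2 + r·p - 49·r + 2·p**2 + 2·p - 40) + (9·p + 2)·(-15·r**2 + r·p - 49·r + 2·p**2 + 2·p - 40); both groups contain (-15·r**2 + r·p - 49·r + 2·p**2 + 2·p - 40), so (6·r + 9·p + 2) is a factor with cofactor -15·r**2 + r·p - 49·r + 2·p**2 + 2·p - 40.
The cofactor groups again: -15·r**2 + r·p - 49·r + 2·p**2 + 2·p - 40 = -5·r·(3·r + p + 5) + (2·p - 8)·(3·r + p + 5); both groups contain (3·r + p + 5), giving -(5·r - 2·p + 8)·(3·r + p + 5).

-(5·r - 2·p + 8)·(6·r + 9·p + 2)·(3·r + p + 5)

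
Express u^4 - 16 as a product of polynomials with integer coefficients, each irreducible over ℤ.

(u)⁴ − (2)⁴ = ((u)² − (2)²)((u)² + (2)²); the first factor splits again, the second (u^2 + 4) is irreducible.

(u + 2)(u - 2)(u^2 + 4)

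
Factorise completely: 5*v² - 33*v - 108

(5*v + 12)*(v - 9)

Need a pair with product 5·(-108) = -540 and sum -33: that's -45 and 12.
Split the middle term: 5*v² - 45*v + 12*v - 108 = 5*v*(v - 9) + 12*(v - 9).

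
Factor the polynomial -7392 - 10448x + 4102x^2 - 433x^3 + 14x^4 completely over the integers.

By the rational root theorem, x = 14 is a root, so (x - 14) divides it; the quotient is 14x^3 - 237x^2 + 784x + 528.
Then x = 12 is a root, so (x - 12) is a factor; dividing leaves 14x^2 - 69x - 44.
The remaining quadratic factors as (7x + 4)(2x - 11).

(2x - 11)(7x + 4)(x - 12)(x - 14)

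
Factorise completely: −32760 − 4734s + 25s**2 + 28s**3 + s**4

(s + 12)(s + 14)(s + 15)(s − 13)

By the rational root theorem, s = −12 is a root, giving the factor (s + 12) and quotient s**3 + 16s**2 − 167s − 2730.
Continuing, s = −14 is a root, so (s + 14) is a factor; dividing leaves s**2 + 2s − 195.
The remaining quadratic factors as (s + 15)(s − 13).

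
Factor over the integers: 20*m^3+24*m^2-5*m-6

Group as (20*m^3-5*m) + (24*m^2-6) = 5*m*(4*m^2-1) + 6*(4*m^2-1).
Both groups share the factor (4*m^2-1).

(2*m+1)*(2*m-1)*(5*m+6)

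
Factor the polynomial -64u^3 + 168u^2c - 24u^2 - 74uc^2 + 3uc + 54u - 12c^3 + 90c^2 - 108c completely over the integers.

Group: 8u(-8u^2 + 22uc - 9u - 12c^2 + 18c) + (c - 6)(-8u^2 + 22uc - 9u - 12c^2 + 18c); both groups contain (-8u^2 + 22uc - 9u - 12c^2 + 18c), so (8u + c - 6) is a factor with cofactor -8u^2 + 22uc - 9u - 12c^2 + 18c.
The cofactor groups again: -8u^2 + 22uc - 9u - 12c^2 + 18c = -8u(u - 2c) + (6c - 9)(u - 2c); both groups contain (u - 2c), giving -(8u - 6c + 9)(u - 2c).

-(u - 2c)(8u - 6c + 9)(8u + c - 6)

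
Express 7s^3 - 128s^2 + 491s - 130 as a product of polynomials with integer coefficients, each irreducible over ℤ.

(7s - 2)(s - 13)(s - 5)

Among the possible rational roots, s = 5 is a root, so (s - 5) is a factor; dividing leaves 7s^2 - 93s + 26.
The remaining quadratic factors as (7s - 2)(s - 13).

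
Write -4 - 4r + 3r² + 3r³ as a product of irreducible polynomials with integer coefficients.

Group as (3r³ - 4r) + (3r² - 4) = r(3r² - 4) + (3r² - 4).
Both groups share the factor (3r² - 4).

(r + 1)(3r² - 4)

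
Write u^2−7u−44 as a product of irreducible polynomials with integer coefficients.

(u+4)(u−11)

Two integers with product −44 and sum −7 are 4 and −11.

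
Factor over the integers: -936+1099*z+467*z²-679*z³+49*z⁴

(7*z+9)*(7*z-8)*(z-1)*(z-13)

By the rational root theorem, z = 13 is a root, so (z-13) is a factor; dividing leaves 49*z³-42*z²-79*z+72.
Next, z = 8/7 is a root, giving the factor (7*z-8) and quotient 7*z²+2*z-9.
The remaining quadratic factors as (z-1)(7*z+9).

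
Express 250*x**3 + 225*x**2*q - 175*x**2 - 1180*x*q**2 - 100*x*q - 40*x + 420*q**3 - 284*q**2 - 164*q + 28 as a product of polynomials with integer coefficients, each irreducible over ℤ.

Group: 10*x*(25*x**2 + 60*x*q - 28*q**2 + 32*q - 4) + (-15*q - 7)*(25*x**2 + 60*x*q - 28*q**2 + 32*q - 4); both groups contain (25*x**2 + 60*x*q - 28*q**2 + 32*q - 4), so (10*x - 15*q - 7) is a factor with cofactor 25*x**2 + 60*x*q - 28*q**2 + 32*q - 4.
The cofactor groups again: 25*x**2 + 60*x*q - 28*q**2 + 32*q - 4 = 5*x*(5*x - 2*q + 2) + (14*q - 2)*(5*x - 2*q + 2); both groups contain (5*x - 2*q + 2), giving (5*x + 14*q - 2)*(5*x - 2*q + 2).

(10*x - 15*q - 7)*(5*x - 2*q + 2)*(5*x + 14*q - 2)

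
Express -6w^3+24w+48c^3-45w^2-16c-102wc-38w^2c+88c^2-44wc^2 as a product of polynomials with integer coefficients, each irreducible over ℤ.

-(3w-2c)(w+4c+8)(2w+6c-1)

Group: w(-6w^2-14wc+3w+12c^2-2c) + (4c+8)(-6w^2-14wc+3w+12c^2-2c); both groups contain (-6w^2-14wc+3w+12c^2-2c), so (w+4c+8) is a factor with cofactor -6w^2-14wc+3w+12c^2-2c.
The cofactor groups again: -6w^2-14wc+3w+12c^2-2c = -2w(3w-2c) + (-6c+1)(3w-2c); both groups contain (3w-2c), giving -(2w+6c-1)(3w-2c).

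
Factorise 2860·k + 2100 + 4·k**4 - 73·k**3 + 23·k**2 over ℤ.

Testing divisors of the constant over divisors of the leading coefficient, k = -5 is a root, so (k + 5) divides it; the quotient is 4·k**3 - 93·k**2 + 488·k + 420.
Next, k = -3/4 is a root, so (4·k + 3) divides it; the quotient is k**2 - 24·k + 140.
The remaining quadratic factors as (k - 10)(k - 14).

(4·k + 3)·(k + 5)·(k - 10)·(k - 14)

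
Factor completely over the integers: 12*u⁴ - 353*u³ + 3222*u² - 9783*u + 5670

(3*u - 14)*(4*u - 3)*(u - 15)*(u - 9)

Among the possible rational roots, u = 14/3 is a root, so (3*u - 14) is a factor; dividing leaves 4*u³ - 99*u² + 612*u - 405.
Then u = 9 is a root, giving the factor (u - 9) and quotient 4*u² - 63*u + 45.
The remaining quadratic factors as (u - 15)(4*u - 3).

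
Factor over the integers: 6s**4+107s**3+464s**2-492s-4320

Trying the rational-root candidates, s = -6 is a root, giving the factor (s+6) and quotient 6s**3+71s**2+38s-720.
Then s = -9/2 is a root, so (2s+9) is a factor; dividing leaves 3s**2+22s-80.
The remaining quadratic factors as (s+10)(3s-8).

(2s+9)(3s-8)(s+10)(s+6)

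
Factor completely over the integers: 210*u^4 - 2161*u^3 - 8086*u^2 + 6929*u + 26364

(5*u + 12)*(6*u + 13)*(7*u - 13)*(u - 13)

By the rational root theorem, u = 13 is a root, giving the factor (u - 13) and quotient 210*u^3 + 569*u^2 - 689*u - 2028.
Then u = -13/6 is a root, so (6*u + 13) is a factor; dividing leaves 35*u^2 + 19*u - 156.
The remaining quadratic factors as (7*u - 13)(5*u + 12).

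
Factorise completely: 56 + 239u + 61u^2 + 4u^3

(4u + 1)(u + 7)(u + 8)

Testing divisors of the constant over divisors of the leading coefficient, u = -8 is a root, giving the factor (u + 8) and quotient 4u^2 + 29u + 7.
The remaining quadratic factors as (4u + 1)(u + 7).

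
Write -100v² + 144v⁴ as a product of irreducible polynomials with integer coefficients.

4v²(6v + 5)(6v - 5)

Pull out the common factor 4v²; 36v² - 25 is a difference of squares.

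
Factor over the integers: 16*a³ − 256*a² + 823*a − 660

(4*a − 11)*(4*a − 5)*(a − 12)

Trying the rational-root candidates, a = 5/4 is a root, so (4*a − 5) is a factor; dividing leaves 4*a² − 59*a + 132.
The remaining quadratic factors as (4*a − 11)(a − 12).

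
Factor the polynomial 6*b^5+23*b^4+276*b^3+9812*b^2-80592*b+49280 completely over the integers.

(2*b-11)*(3*b-2)*(b+14)*(b^2-4*b+160)

Among the possible rational roots, b = -14 is a root, so (b+14) is a factor; dividing leaves 6*b^4-61*b^3+1130*b^2-6008*b+3520.
Continuing, b = 11/2 is a root, so (2*b-11) divides it; the quotient is 3*b^3-14*b^2+488*b-320.
Then b = 2/3 is a root, giving the factor (3*b-2) and quotient b^2-4*b+160.
The quadratic b^2-4*b+160 has discriminant -624 < 0 and is irreducible over ℤ.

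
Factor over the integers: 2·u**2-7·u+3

Need a pair with product 2·3 = 6 and sum -7: that's -6 and -1.
Split the middle term: 2·u**2-6·u - u+3 = 2·u·(u-3) - (u-3).

(2·u-1)·(u-3)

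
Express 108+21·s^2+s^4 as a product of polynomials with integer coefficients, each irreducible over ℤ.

(s^2+12)·(s^2+9)

Substitute u = s^2 to get a quadratic in u, then factor.
s^2+9 is irreducible over ℤ (sum of squares).
s^2+12 is irreducible over ℤ (always positive, so no real roots).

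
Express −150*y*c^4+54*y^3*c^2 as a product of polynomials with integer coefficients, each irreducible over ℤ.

Every term has a factor of 6*y*c^2. Then 9*y^2−25*c^2 = (3*y)² − (5*c)².

6*c^2*y*(3*y−5*c)*(3*y+5*c)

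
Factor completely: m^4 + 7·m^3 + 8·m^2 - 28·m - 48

(m + 2)·(m + 3)·(m + 4)·(m - 2)

Among the possible rational roots, m = -4 is a root, so (m + 4) divides it; the quotient is m^3 + 3·m^2 - 4·m - 12.
Continuing, m = 2 is a root, giving the factor (m - 2) and quotient m^2 + 5·m + 6.
The remaining quadratic factors as (m + 3)(m + 2).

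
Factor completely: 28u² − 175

7(2u + 5)(2u − 5)

Factor out 7, leaving 4u² − 25, which is a difference of two squares.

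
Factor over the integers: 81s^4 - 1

(3s + 1)(3s - 1)(9s^2 + 1)

Write as (9s^2)² − (1)², then factor 9s^2 - 1 once more.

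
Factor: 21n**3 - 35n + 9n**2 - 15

(7n + 3)(3n**2 - 5)

Group as (21n**3 - 35n) + (9n**2 - 15) = 7n(3n**2 - 5) + 3(3n**2 - 5).
Both groups share the factor (3n**2 - 5).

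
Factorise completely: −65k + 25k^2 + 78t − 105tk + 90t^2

Group: 15t(6t − 5k) + (−5k + 13)(6t − 5k); both groups contain (6t − 5k).

(15t − 5k + 13)(6t − 5k)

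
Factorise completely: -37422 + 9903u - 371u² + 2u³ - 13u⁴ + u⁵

Among the possible rational roots, u = 11 is a root, so (u - 11) is a factor; dividing leaves u⁴ - 2u³ - 20u² - 591u + 3402.
Then u = 6 is a root, giving the factor (u - 6) and quotient u³ + 4u² + 4u - 567.
Continuing, u = 7 is a root, so (u - 7) divides it; the quotient is u² + 11u + 81.
The quadratic u² + 11u + 81 has discriminant -203 < 0 and is irreducible over ℤ.

(u - 11)(u - 6)(u - 7)(u² + 11u + 81)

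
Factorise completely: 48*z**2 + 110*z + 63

Need a pair with product 48·63 = 3024 and sum 110: that's 54 and 56.
Split the middle term: 48*z**2 + 54*z + 56*z + 63 = 6*z*(8*z + 9) + 7*(8*z + 9).

(6*z + 7)*(8*z + 9)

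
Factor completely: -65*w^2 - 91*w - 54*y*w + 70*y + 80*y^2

(10*y - 13*w)*(8*y + 5*w + 7)

Group: 10*y*(8*y + 5*w + 7) - 13*w*(8*y + 5*w + 7); both groups contain (8*y + 5*w + 7).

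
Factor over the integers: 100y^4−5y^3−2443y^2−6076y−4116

(4y+7)(5y+14)(5y+7)(y−6)

Among the possible rational roots, y = −7/5 is a root, so (5y+7) is a factor; dividing leaves 20y^3−29y^2−448y−588.
Next, y = 6 is a root, giving the factor (y−6) and quotient 20y^2+91y+98.
The remaining quadratic factors as (4y+7)(5y+14).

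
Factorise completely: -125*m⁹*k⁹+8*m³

Factor out m³ first: what remains is -125*m⁶*k⁹+8.
Recognize a difference of cubes with the parts 2 and 5*m²*k³.

-m³*(5*m²*k³-2)*(25*m⁴*k⁶+10*m²*k³+4)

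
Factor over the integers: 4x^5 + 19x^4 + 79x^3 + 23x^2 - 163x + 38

(4x - 1)(x + 2)(x - 1)(x^2 + 4x + 19)

Testing divisors of the constant over divisors of the leading coefficient, x = 1 is a root, giving the factor (x - 1) and quotient 4x^4 + 23x^3 + 102x^2 + 125x - 38.
Next, x = -2 is a root, so (x + 2) divides it; the quotient is 4x^3 + 15x^2 + 72x - 19.
Next, x = 1/4 is a root, so (4x - 1) is a factor; dividing leaves x^2 + 4x + 19.
The quadratic x^2 + 4x + 19 has discriminant -60 < 0 and is irreducible over ℤ.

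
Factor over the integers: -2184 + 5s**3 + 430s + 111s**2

(5s - 14)(s + 12)(s + 13)

Trying the rational-root candidates, s = -12 is a root, so (s + 12) divides it; the quotient is 5s**2 + 51s - 182.
The remaining quadratic factors as (5s - 14)(s + 13).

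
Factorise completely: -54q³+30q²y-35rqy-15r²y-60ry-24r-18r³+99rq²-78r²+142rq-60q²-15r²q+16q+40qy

-(3r-2q)(6r-9q+5y+2)(r+3q+4)

Group: r(-18r²+39rq-15ry-6r-18q²+10qy+4q) + (3q+4)(-18r²+39rq-15ry-6r-18q²+10qy+4q); both groups contain (-18r²+39rq-15ry-6r-18q²+10qy+4q), so (r+3q+4) is a factor with cofactor -18r²+39rq-15ry-6r-18q²+10qy+4q.
The cofactor groups again: -18r²+39rq-15ry-6r-18q²+10qy+4q = -3r(6r-9q+5y+2) + 2q(6r-9q+5y+2); both groups contain (6r-9q+5y+2), giving -(3r-2q)(6r-9q+5y+2).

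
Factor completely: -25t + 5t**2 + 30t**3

Pull out the common factor 5t, then factor the remaining trinomial.

5t(6t - 5)(t + 1)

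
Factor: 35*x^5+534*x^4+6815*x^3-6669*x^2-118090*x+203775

(5*x-13)*(7*x-15)*(x+5)*(x^2+15*x+209)

Testing divisors of the constant over divisors of the leading coefficient, x = 15/7 is a root, giving the factor (7*x-15) and quotient 5*x^4+87*x^3+1160*x^2+1533*x-13585.
Continuing, x = -5 is a root, so (x+5) is a factor; dividing leaves 5*x^3+62*x^2+850*x-2717.
Then x = 13/5 is a root, so (5*x-13) is a factor; dividing leaves x^2+15*x+209.
The quadratic x^2+15*x+209 has discriminant -611 < 0 and is irreducible over ℤ.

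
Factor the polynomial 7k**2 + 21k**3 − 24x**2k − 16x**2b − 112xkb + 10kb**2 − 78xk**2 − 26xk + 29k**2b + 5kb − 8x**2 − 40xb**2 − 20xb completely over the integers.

Group: 4x(−6xk − 4xb − 2x − 21k**2 − 29kb − 7k − 10b**2 − 5b) − k(−6xk − 4xb − 2x − 21k**2 − 29kb − 7k − 10b**2 − 5b); both groups contain (−6xk − 4xb − 2x − 21k**2 − 29kb − 7k − 10b**2 − 5b), so (4x − k) is a factor with cofactor −6xk − 4xb − 2x − 21k**2 − 29kb − 7k − 10b**2 − 5b.
The cofactor groups again: −6xk − 4xb − 2x − 21k**2 − 29kb − 7k − 10b**2 − 5b = −3k(2x + 7k + 5b) + (−2b − 1)(2x + 7k + 5b); both groups contain (2x + 7k + 5b), giving −(3k + 2b + 1)(2x + 7k + 5b).

−(4x − k)(3k + 2b + 1)(2x + 7k + 5b)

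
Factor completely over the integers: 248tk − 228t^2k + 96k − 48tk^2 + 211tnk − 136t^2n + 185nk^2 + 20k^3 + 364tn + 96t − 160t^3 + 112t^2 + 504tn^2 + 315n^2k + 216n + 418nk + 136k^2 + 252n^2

Group: 8t(−20t^2 − 17tn − 16tk + 24t + 63n^2 + 37nk + 54n + 4k^2 + 24k) + (5k + 4)(−20t^2 − 17tn − 16tk + 24t + 63n^2 + 37nk + 54n + 4k^2 + 24k); both groups contain (−20t^2 − 17tn − 16tk + 24t + 63n^2 + 37nk + 54n + 4k^2 + 24k), so (8t + 5k + 4) is a factor with cofactor −20t^2 − 17tn − 16tk + 24t + 63n^2 + 37nk + 54n + 4k^2 + 24k.
The cofactor groups again: −20t^2 − 17tn − 16tk + 24t + 63n^2 + 37nk + 54n + 4k^2 + 24k = −4t(5t − 7n − k − 6) + (−9n − 4k)(5t − 7n − k − 6); both groups contain (5t − 7n − k − 6), giving −(4t + 9n + 4k)(5t − 7n − k − 6).

−(5t − 7n − k − 6)(4t + 9n + 4k)(8t + 5k + 4)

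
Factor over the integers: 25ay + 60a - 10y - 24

(5a - 2)(5y + 12)

Group as (25ay + 60a) + (-10y - 24) = 5a(5y + 12) - 2(5y + 12).
Both groups share the factor (5y + 12).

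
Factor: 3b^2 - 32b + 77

(3b - 11)(b - 7)

Need a pair with product 3·77 = 231 and sum -32: that's -11 and -21.
Split the middle term: 3b^2 - 11b - 21b + 77 = b(3b - 11) - 7(3b - 11).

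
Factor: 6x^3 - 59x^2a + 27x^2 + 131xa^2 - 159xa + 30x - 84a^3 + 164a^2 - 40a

(2x - 3a + 5)(3x - 4a)(x - 7a + 2)

Group: 3x(2x^2 - 17xa + 9x + 21a^2 - 41a + 10) - 4a(2x^2 - 17xa + 9x + 21a^2 - 41a + 10); both groups contain (2x^2 - 17xa + 9x + 21a^2 - 41a + 10), so (3x - 4a) is a factor with cofactor 2x^2 - 17xa + 9x + 21a^2 - 41a + 10.
The cofactor groups again: 2x^2 - 17xa + 9x + 21a^2 - 41a + 10 = x(2x - 3a + 5) + (-7a + 2)(2x - 3a + 5); both groups contain (2x - 3a + 5), giving (x - 7a + 2)(2x - 3a + 5).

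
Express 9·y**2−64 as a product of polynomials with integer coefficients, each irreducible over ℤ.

Need a pair with product 9·(−64) = −576 and sum 0: that's −24 and 24.
Split the middle term: 9·y**2−24·y + 24·y−64 = 3·y·(3·y−8) + 8·(3·y−8).

(3·y+8)·(3·y−8)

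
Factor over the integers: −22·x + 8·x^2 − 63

(2·x − 9)·(4·x + 7)

Need a pair with product 8·(−63) = −504 and sum −22: that's −36 and 14.
Split the middle term: 8·x^2 − 36·x + 14·x − 63 = 4·x·(2·x − 9) + 7·(2·x − 9).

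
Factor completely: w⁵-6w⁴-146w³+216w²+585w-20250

Among the possible rational roots, w = -6 is a root, so (w+6) is a factor; dividing leaves w⁴-12w³-74w²+660w-3375.
Next, w = -9 is a root, so (w+9) is a factor; dividing leaves w³-21w²+115w-375.
Then w = 15 is a root, so (w-15) is a factor; dividing leaves w²-6w+25.
The quadratic w²-6w+25 has discriminant -64 < 0 and is irreducible over ℤ.

(w+6)(w+9)(w-15)(w²-6w+25)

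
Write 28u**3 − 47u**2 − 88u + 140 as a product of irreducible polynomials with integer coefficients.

(4u + 7)(7u − 10)(u − 2)

Trying the rational-root candidates, u = 2 is a root, giving the factor (u − 2) and quotient 28u**2 + 9u − 70.
The remaining quadratic factors as (7u − 10)(4u + 7).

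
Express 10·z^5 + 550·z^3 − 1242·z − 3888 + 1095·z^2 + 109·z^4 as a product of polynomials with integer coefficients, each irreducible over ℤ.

(2·z + 9)·(5·z − 8)·(z + 2)·(z^2 + 6·z + 27)

Among the possible rational roots, z = −9/2 is a root, so (2·z + 9) is a factor; dividing leaves 5·z^4 + 32·z^3 + 131·z^2 − 42·z − 432.
Next, z = −2 is a root, so (z + 2) is a factor; dividing leaves 5·z^3 + 22·z^2 + 87·z − 216.
Next, z = 8/5 is a root, so (5·z − 8) divides it; the quotient is z^2 + 6·z + 27.
The quadratic z^2 + 6·z + 27 has discriminant −72 < 0 and is irreducible over ℤ.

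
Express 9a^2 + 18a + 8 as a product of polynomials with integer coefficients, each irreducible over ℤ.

Need a pair with product 9·8 = 72 and sum 18: that's 12 and 6.
Split the middle term: 9a^2 + 12a + 6a + 8 = 3a(3a + 4) + 2(3a + 4).

(3a + 2)(3a + 4)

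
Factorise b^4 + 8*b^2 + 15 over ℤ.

Substitute u = b^2 to get a quadratic in u, then factor.
b^2 + 3 is irreducible over ℤ (always positive, so no real roots).
b^2 + 5 is irreducible over ℤ (always positive, so no real roots).

(b^2 + 3)*(b^2 + 5)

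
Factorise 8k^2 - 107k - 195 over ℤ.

(8k + 13)(k - 15)

Need a pair with product 8·(-195) = -1560 and sum -107: that's 13 and -120.
Split the middle term: 8k^2 + 13k - 120k - 195 = k(8k + 13) - 15(8k + 13).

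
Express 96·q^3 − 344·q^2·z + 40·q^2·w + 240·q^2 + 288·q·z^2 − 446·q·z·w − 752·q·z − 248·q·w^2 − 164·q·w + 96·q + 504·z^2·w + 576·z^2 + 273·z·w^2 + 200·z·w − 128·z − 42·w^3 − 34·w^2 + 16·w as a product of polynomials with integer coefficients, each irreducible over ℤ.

Group: 4·q·(24·q^2 − 86·q·z − 32·q·w + 12·q + 72·z^2 + 39·z·w − 16·z − 6·w^2 + 2·w) + (7·w + 8)·(24·q^2 − 86·q·z − 32·q·w + 12·q + 72·z^2 + 39·z·w − 16·z − 6·w^2 + 2·w); both groups contain (24·q^2 − 86·q·z − 32·q·w + 12·q + 72·z^2 + 39·z·w − 16·z − 6·w^2 + 2·w), so (4·q + 7·w + 8) is a factor with cofactor 24·q^2 − 86·q·z − 32·q·w + 12·q + 72·z^2 + 39·z·w − 16·z − 6·w^2 + 2·w.
The cofactor groups again: 24·q^2 − 86·q·z − 32·q·w + 12·q + 72·z^2 + 39·z·w − 16·z − 6·w^2 + 2·w = 6·q·(4·q − 9·z − 6·w + 2) + (−8·z + w)·(4·q − 9·z − 6·w + 2); both groups contain (4·q − 9·z − 6·w + 2), giving (6·q − 8·z + w)·(4·q − 9·z − 6·w + 2).

(4·q + 7·w + 8)·(4·q − 9·z − 6·w + 2)·(6·q − 8·z + w)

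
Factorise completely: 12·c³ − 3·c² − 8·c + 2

Group as (12·c³ − 8·c) + (−3·c² + 2) = 4·c·(3·c² − 2) − (3·c² − 2).
Both groups share the factor (3·c² − 2).

(4·c − 1)·(3·c² − 2)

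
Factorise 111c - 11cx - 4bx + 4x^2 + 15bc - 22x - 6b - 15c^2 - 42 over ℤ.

(15c - 4x - 6)(b - c - x + 7)

Group: 15c(b - c - x + 7) + (-4x - 6)(b - c - x + 7); both groups contain (b - c - x + 7).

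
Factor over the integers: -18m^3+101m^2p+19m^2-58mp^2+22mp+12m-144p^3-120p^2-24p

Group: 2m(-9m^2+10mp-4m+16p^2+8p) + (-9p-3)(-9m^2+10mp-4m+16p^2+8p); both groups contain (-9m^2+10mp-4m+16p^2+8p), so (2m-9p-3) is a factor with cofactor -9m^2+10mp-4m+16p^2+8p.
The cofactor groups again: -9m^2+10mp-4m+16p^2+8p = -9m(m-2p) + (-8p-4)(m-2p); both groups contain (m-2p), giving -(9m+8p+4)(m-2p).

-(2m-9p-3)(9m+8p+4)(m-2p)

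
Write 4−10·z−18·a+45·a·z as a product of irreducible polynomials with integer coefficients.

Group as (45·a·z−18·a) + (−10·z+4) = 9·a·(5·z−2) − 2·(5·z−2).
Both groups share the factor (5·z−2).

(5·z−2)·(9·a−2)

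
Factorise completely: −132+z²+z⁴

Substitute u = z² to get a quadratic in u, then factor.
z²−11 is irreducible over ℤ (11 is not a perfect square).
z²+12 is irreducible over ℤ (always positive, so no real roots).

(z²+12)*(z²−11)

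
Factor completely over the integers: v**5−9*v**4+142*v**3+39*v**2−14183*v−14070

Among the possible rational roots, v = 10 is a root, so (v−10) divides it; the quotient is v**4+v**3+152*v**2+1559*v+1407.
Next, v = −1 is a root, so (v+1) divides it; the quotient is v**3+152*v+1407.
Then v = −7 is a root, giving the factor (v+7) and quotient v**2−7*v+201.
The quadratic v**2−7*v+201 has discriminant −755 < 0 and is irreducible over ℤ.

(v+1)*(v+7)*(v−10)*(v**2−7*v+201)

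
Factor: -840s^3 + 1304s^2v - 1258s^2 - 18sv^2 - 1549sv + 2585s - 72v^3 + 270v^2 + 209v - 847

Group: 14s(-60s^2 + 106sv - 137s - 24v^2 + 2v + 77) + (3v - 11)(-60s^2 + 106sv - 137s - 24v^2 + 2v + 77); both groups contain (-60s^2 + 106sv - 137s - 24v^2 + 2v + 77), so (14s + 3v - 11) is a factor with cofactor -60s^2 + 106sv - 137s - 24v^2 + 2v + 77.
The cofactor groups again: -60s^2 + 106sv - 137s - 24v^2 + 2v + 77 = -4s(15s - 4v - 7) + (6v - 11)(15s - 4v - 7); both groups contain (15s - 4v - 7), giving -(4s - 6v + 11)(15s - 4v - 7).

-(14s + 3v - 11)(15s - 4v - 7)(4s - 6v + 11)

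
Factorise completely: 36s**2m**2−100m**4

Factor out 4m**2, leaving 9s**2−25m**2, which is a difference of two squares.

4m**2(3s−5m)(3s+5m)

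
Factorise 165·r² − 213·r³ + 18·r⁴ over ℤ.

3·r²·(6·r − 5)·(r − 11)

Pull out the common factor 3·r², then factor the remaining trinomial.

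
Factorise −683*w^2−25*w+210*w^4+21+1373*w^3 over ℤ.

By the rational root theorem, w = 3/7 is a root, so (7*w−3) is a factor; dividing leaves 30*w^3+209*w^2−8*w−7.
Continuing, w = −7 is a root, so (w+7) is a factor; dividing leaves 30*w^2−w−1.
The remaining quadratic factors as (6*w+1)(5*w−1).

(5*w−1)*(6*w+1)*(7*w−3)*(w+7)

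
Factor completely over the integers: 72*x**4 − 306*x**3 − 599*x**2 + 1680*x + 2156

(3*x − 14)*(4*x − 11)*(6*x + 7)*(x + 2)

Testing divisors of the constant over divisors of the leading coefficient, x = 11/4 is a root, giving the factor (4*x − 11) and quotient 18*x**3 − 27*x**2 − 224*x − 196.
Next, x = −2 is a root, so (x + 2) is a factor; dividing leaves 18*x**2 − 63*x − 98.
The remaining quadratic factors as (3*x − 14)(6*x + 7).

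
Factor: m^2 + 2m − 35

(m + 7)(m − 5)

Two integers with product −35 and sum 2 are −5 and 7.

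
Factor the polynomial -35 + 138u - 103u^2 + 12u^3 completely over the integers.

By the rational root theorem, u = 7 is a root, so (u - 7) divides it; the quotient is 12u^2 - 19u + 5.
The remaining quadratic factors as (3u - 1)(4u - 5).

(3u - 1)(4u - 5)(u - 7)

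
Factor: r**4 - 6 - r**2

(r**2 + 2)(r**2 - 3)

Substitute u = r**2 to get a quadratic in u, then factor.
r**2 - 3 is irreducible over ℤ (3 is not a perfect square).
r**2 + 2 is irreducible over ℤ (always positive, so no real roots).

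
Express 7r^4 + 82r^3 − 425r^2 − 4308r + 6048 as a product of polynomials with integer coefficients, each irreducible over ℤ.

By the rational root theorem, r = 7 is a root, giving the factor (r − 7) and quotient 7r^3 + 131r^2 + 492r − 864.
Continuing, r = 9/7 is a root, so (7r − 9) is a factor; dividing leaves r^2 + 20r + 96.
The remaining quadratic factors as (r + 8)(r + 12).

(7r − 9)(r + 12)(r + 8)(r − 7)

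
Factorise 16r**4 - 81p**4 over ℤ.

Write as (4r**2)² − (9p**2)², then factor 4r**2 - 9p**2 once more.

(2r - 3p)(2r + 3p)(4r**2 + 9p**2)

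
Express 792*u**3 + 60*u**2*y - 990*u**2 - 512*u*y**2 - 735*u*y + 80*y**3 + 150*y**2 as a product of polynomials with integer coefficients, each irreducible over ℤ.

Group: 12*u*(66*u**2 + 49*u*y - 10*y**2) + (-8*y - 15)*(66*u**2 + 49*u*y - 10*y**2); both groups contain (66*u**2 + 49*u*y - 10*y**2), so (12*u - 8*y - 15) is a factor with cofactor 66*u**2 + 49*u*y - 10*y**2.
The cofactor groups again: 66*u**2 + 49*u*y - 10*y**2 = 6*u*(11*u + 10*y) - y*(11*u + 10*y); both groups contain (11*u + 10*y), giving (6*u - y)*(11*u + 10*y).

(11*u + 10*y)*(12*u - 8*y - 15)*(6*u - y)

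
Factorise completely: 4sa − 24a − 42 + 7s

(4a + 7)(s − 6)

Group as (4sa + 7s) + (−24a − 42) = s(4a + 7) − 6(4a + 7).
Both groups share the factor (4a + 7).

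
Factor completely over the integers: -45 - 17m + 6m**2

Need a pair with product 6·(-45) = -270 and sum -17: that's -27 and 10.
Split the middle term: 6m**2 - 27m + 10m - 45 = 3m(2m - 9) + 5(2m - 9).

(2m - 9)(3m + 5)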